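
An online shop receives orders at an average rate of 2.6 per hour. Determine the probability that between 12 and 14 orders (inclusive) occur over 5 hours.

0.3220

Over the interval, μ = 2.6 × 5 = 13 (5 hours).
P(12 ≤ N ≤ 14) = Σ_{j=12}^{14} e^(−13) · 13^j/j! ≈ 0.3220.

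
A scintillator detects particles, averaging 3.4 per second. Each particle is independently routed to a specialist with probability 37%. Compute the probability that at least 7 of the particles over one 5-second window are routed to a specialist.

Thinning: the particles that are routed to a specialist themselves form a Poisson process with rate 0.37 × 3.4 = 1.258 per second.
Over the interval, μ = 1.258 × 5 = 6.29 (a 5-second window = 5 seconds).
P(N ≥ 7) = 1 − P(N ≤ 6) ≈ 0.4402.

0.4402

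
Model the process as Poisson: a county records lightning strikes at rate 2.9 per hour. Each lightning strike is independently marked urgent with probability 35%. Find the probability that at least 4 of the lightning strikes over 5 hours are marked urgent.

Thinning: the lightning strikes that are marked urgent themselves form a Poisson process with rate 0.35 × 2.9 = 1.015 per hour.
Over the interval, μ = 1.015 × 5 = 5.075 (5 hours).
P(N ≥ 4) = 1 − P(N ≤ 3) ≈ 0.7453.

0.7453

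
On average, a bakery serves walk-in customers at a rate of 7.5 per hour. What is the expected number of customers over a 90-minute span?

11.25

E[N] = λt = 7.5 × 1.5 = 11.25 (a 90-minute span = 1.5 hours).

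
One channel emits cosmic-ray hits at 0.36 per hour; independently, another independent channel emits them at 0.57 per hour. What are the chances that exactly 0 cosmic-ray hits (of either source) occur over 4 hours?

0.0242

Independent Poisson processes superpose: combined rate λ = 0.36 + 0.57 = 0.93 per hour.
Over the interval, μ = 0.93 × 4 = 3.72 (4 hours).
P(N = 0) = e^(−3.72) · 3.72^0/0! ≈ 0.0242.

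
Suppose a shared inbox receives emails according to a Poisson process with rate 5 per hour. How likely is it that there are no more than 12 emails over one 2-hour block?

Over the interval, μ = 5 × 2 = 10 (a 2-hour block = 2 hours).
P(N ≤ 12) = Σ_{j=0}^{12} e^(−μ) μ^j/j! ≈ 0.7916.

0.7916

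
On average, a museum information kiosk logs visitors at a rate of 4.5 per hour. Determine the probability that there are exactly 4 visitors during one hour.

0.1898

With mean μ = 4.5 per hour,
P(N = 4) = e^(−μ) μ^4/4! = e^(−4.5) · 4.5^4/24 ≈ 0.1898.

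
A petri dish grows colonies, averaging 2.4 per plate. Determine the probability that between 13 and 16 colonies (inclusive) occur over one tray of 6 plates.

0.4001

Over the interval, μ = 2.4 × 6 = 14.4 (a tray of 6 plates = 6 plates).
P(13 ≤ N ≤ 16) = Σ_{j=13}^{16} e^(−14.4) · 14.4^j/j! ≈ 0.4001.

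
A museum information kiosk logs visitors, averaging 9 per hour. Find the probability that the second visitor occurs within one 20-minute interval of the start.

Over the interval, μ = 9 × 1/3 = 3 (a 20-minute interval = 1/3 hours).
The second arrival falls in the interval iff at least 2 events occur there: P(S_2 ≤ t) = P(N ≥ 2) = 1 − P(N ≤ 1) ≈ 0.8009.

0.8009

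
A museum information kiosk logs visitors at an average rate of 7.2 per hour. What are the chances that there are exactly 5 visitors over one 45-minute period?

Over the interval, μ = 7.2 × 0.75 = 5.4 (a 45-minute period = 0.75 hours).
P(N = 5) = e^(−μ) μ^5/5! = e^(−5.4) · 5.4^5/120 ≈ 0.1728.

0.1728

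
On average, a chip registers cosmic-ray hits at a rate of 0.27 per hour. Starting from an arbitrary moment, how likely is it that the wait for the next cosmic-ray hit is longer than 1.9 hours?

0.5987

The wait for the next event is exponential with rate λ = 0.27 per hour.
P(T > 1.9) = e^(−λt) = e^(−0.27 × 1.9) = e^(−0.513) ≈ 0.5987.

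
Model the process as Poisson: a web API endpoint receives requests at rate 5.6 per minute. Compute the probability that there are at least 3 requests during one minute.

With mean μ = 5.6 per minute,
P(N ≥ 3) = 1 − P(N ≤ 2) = 1 − Σ_{j=0}^{2} e^(−μ) μ^j/j! ≈ 0.9176.

0.9176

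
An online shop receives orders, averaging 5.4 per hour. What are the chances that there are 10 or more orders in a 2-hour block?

0.6374

Over the interval, μ = 5.4 × 2 = 10.8 (a 2-hour block = 2 hours).
P(N ≥ 10) = 1 − P(N ≤ 9) = 1 − Σ_{j=0}^{9} e^(−μ) μ^j/j! ≈ 0.6374.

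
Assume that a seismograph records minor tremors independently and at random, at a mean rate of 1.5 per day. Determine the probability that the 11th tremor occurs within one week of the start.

0.4793

Over the interval, μ = 1.5 × 7 = 10.5 (a week = 7 days).
The 11th arrival falls in the interval iff at least 11 events occur there: P(S_11 ≤ t) = P(N ≥ 11) = 1 − P(N ≤ 10) ≈ 0.4793.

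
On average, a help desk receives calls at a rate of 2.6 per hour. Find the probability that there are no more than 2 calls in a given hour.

0.5184

With mean μ = 2.6 per hour,
P(N ≤ 2) = Σ_{j=0}^{2} e^(−μ) μ^j/j! ≈ 0.5184.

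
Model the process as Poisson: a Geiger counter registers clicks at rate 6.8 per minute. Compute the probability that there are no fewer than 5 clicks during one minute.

With mean μ = 6.8 per minute,
P(N ≥ 5) = 1 − P(N ≤ 4) = 1 − Σ_{j=0}^{4} e^(−μ) μ^j/j! ≈ 0.8080.

0.8080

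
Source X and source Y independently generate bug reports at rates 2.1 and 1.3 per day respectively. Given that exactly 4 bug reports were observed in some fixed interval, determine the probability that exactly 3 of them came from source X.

Given the total, each event is independently from source X with probability p = λ_X/(λ_X+λ_Y) = 2.1/3.4 ≈ 0.6176.
So K ~ Binomial(4, 2.1/3.4): P(K = 3) = C(4,3) · (2.1/3.4)^3 · (1.3/3.4)^1 ≈ 0.3604.

0.3604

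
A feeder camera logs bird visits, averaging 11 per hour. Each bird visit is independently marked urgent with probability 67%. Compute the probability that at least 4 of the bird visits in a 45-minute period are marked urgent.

Thinning: the bird visits that are marked urgent themselves form a Poisson process with rate 0.67 × 11 = 7.37 per hour.
Over the interval, μ = 7.37 × 0.75 = 5.5275 (a 45-minute period = 0.75 hours).
P(N ≥ 4) = 1 − P(N ≤ 3) ≈ 0.8014.

0.8014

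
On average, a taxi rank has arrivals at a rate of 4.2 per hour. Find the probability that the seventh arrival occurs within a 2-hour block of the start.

0.7330

Over the interval, μ = 4.2 × 2 = 8.4 (a 2-hour block = 2 hours).
The seventh arrival falls in the interval iff at least 7 events occur there: P(S_7 ≤ t) = P(N ≥ 7) = 1 − P(N ≤ 6) ≈ 0.7330.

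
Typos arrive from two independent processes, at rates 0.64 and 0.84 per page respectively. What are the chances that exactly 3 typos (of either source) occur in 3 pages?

Independent Poisson processes superpose: combined rate λ = 0.64 + 0.84 = 1.48 per page.
Over the interval, μ = 1.48 × 3 = 4.44 (3 pages).
P(N = 3) = e^(−4.44) · 4.44^3/3! ≈ 0.1721.

0.1721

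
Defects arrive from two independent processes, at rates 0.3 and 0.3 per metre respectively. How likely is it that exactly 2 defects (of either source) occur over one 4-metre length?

Independent Poisson processes superpose: combined rate λ = 0.3 + 0.3 = 0.6 per metre.
Over the interval, μ = 0.6 × 4 = 2.4 (a 4-metre length = 4 metres).
P(N = 2) = e^(−2.4) · 2.4^2/2! ≈ 0.2613.

0.2613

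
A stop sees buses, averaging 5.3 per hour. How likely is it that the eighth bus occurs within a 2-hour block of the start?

0.8290

Over the interval, μ = 5.3 × 2 = 10.6 (a 2-hour block = 2 hours).
The eighth arrival falls in the interval iff at least 8 events occur there: P(S_8 ≤ t) = P(N ≥ 8) = 1 − P(N ≤ 7) ≈ 0.8290.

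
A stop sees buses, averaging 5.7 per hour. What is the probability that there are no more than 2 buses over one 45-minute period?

Over the interval, μ = 5.7 × 0.75 = 4.275 (a 45-minute period = 0.75 hours).
P(N ≤ 2) = Σ_{j=0}^{2} e^(−μ) μ^j/j! ≈ 0.2005.

0.2005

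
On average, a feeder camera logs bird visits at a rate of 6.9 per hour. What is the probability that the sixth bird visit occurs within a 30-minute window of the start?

Over the interval, μ = 6.9 × 0.5 = 3.45 (a 30-minute window = 0.5 hours).
The sixth arrival falls in the interval iff at least 6 events occur there: P(S_6 ≤ t) = P(N ≥ 6) = 1 − P(N ≤ 5) ≈ 0.1358.

0.1358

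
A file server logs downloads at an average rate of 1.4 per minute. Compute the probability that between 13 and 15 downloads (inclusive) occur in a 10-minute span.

Over the interval, μ = 1.4 × 10 = 14 (a 10-minute span = 10 minutes).
P(13 ≤ N ≤ 15) = Σ_{j=13}^{15} e^(−14) · 14^j/j! ≈ 0.3109.

0.3109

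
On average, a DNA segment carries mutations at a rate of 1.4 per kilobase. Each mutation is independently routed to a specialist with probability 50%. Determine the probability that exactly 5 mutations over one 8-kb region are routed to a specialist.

0.1697

Thinning: the mutations that are routed to a specialist themselves form a Poisson process with rate 0.5 × 1.4 = 0.7 per kilobase.
Over the interval, μ = 0.7 × 8 = 5.6 (an 8-kb region = 8 kilobases).
P(N = 5) = e^(−5.6) · 5.6^5/5! ≈ 0.1697.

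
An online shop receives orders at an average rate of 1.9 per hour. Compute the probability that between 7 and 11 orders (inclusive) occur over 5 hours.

Over the interval, μ = 1.9 × 5 = 9.5 (5 hours).
P(7 ≤ N ≤ 11) = Σ_{j=7}^{11} e^(−9.5) · 9.5^j/j! ≈ 0.5870.

0.5870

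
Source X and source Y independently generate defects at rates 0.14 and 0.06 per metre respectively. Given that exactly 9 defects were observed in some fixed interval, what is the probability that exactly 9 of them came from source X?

0.0404

Given the total, each event is independently from source X with probability p = λ_X/(λ_X+λ_Y) = 0.14/0.2 = 0.7000.
So K ~ Binomial(9, 0.14/0.2): P(K = 9) = C(9,9) · (0.14/0.2)^9 · (0.06/0.2)^0 ≈ 0.0404.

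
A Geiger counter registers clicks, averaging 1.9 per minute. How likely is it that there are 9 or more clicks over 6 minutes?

Over the interval, μ = 1.9 × 6 = 11.4 (6 minutes).
P(N ≥ 9) = 1 − P(N ≤ 8) = 1 − Σ_{j=0}^{8} e^(−μ) μ^j/j! ≈ 0.8016.

0.8016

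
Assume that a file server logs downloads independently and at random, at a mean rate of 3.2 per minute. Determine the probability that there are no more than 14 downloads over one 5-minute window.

Over the interval, μ = 3.2 × 5 = 16 (a 5-minute window = 5 minutes).
P(N ≤ 14) = Σ_{j=0}^{14} e^(−μ) μ^j/j! ≈ 0.3675.

0.3675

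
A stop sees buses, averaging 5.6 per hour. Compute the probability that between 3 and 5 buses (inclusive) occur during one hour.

With mean μ = 5.6 per hour,
P(3 ≤ N ≤ 5) = Σ_{j=3}^{5} e^(−5.6) · 5.6^j/j! ≈ 0.4295.

0.4295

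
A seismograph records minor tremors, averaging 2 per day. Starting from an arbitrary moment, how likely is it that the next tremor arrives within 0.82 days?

0.8060

Inter-arrival times are exponential with rate λ = 2 per day.
P(T ≤ 0.82) = 1 − e^(−λt) = 1 − e^(−2 × 0.82) = 1 − e^(−1.64) ≈ 0.8060.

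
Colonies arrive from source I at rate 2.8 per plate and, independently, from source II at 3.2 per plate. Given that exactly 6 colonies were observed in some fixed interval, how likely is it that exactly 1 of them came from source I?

0.1208

Given the total, each event is independently from source I with probability p = λ_I/(λ_I+λ_II) = 2.8/6 ≈ 0.4667.
So K ~ Binomial(6, 2.8/6): P(K = 1) = C(6,1) · (2.8/6)^1 · (3.2/6)^5 ≈ 0.1208.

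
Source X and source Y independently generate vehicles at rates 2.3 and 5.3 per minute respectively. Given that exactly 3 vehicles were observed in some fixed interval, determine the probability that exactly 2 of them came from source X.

Given the total, each event is independently from source X with probability p = λ_X/(λ_X+λ_Y) = 2.3/7.6 ≈ 0.3026.
So K ~ Binomial(3, 2.3/7.6): P(K = 2) = C(3,2) · (2.3/7.6)^2 · (5.3/7.6)^1 ≈ 0.1916.

0.1916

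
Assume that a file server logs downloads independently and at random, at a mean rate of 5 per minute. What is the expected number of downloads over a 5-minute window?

E[N] = λt = 5 × 5 = 25 (a 5-minute window = 5 minutes).

25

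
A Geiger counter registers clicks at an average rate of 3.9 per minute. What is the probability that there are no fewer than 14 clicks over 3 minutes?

0.2872

Over the interval, μ = 3.9 × 3 = 11.7 (3 minutes).
P(N ≥ 14) = 1 − P(N ≤ 13) = 1 − Σ_{j=0}^{13} e^(−μ) μ^j/j! ≈ 0.2872.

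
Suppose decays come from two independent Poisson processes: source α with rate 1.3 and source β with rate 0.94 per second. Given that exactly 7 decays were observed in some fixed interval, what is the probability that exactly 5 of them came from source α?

0.2435

Given the total, each event is independently from source α with probability p = λ_α/(λ_α+λ_β) = 1.3/2.24 ≈ 0.5804.
So K ~ Binomial(7, 1.3/2.24): P(K = 5) = C(7,5) · (1.3/2.24)^5 · (0.94/2.24)^2 ≈ 0.2435.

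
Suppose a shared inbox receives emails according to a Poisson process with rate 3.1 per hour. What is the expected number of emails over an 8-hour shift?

E[N] = λt = 3.1 × 8 = 24.8 (an 8-hour shift = 8 hours).

24.8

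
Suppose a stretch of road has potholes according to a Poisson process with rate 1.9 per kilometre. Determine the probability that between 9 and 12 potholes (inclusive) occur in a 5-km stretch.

0.4446

Over the interval, μ = 1.9 × 5 = 9.5 (a 5-km stretch = 5 kilometres).
P(9 ≤ N ≤ 12) = Σ_{j=9}^{12} e^(−9.5) · 9.5^j/j! ≈ 0.4446.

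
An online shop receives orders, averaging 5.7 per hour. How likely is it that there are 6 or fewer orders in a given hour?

0.6544

With mean μ = 5.7 per hour,
P(N ≤ 6) = Σ_{j=0}^{6} e^(−μ) μ^j/j! ≈ 0.6544.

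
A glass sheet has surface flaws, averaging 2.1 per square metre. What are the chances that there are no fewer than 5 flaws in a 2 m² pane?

Over the interval, μ = 2.1 × 2 = 4.2 (a 2 m² pane = 2 square metres).
P(N ≥ 5) = 1 − P(N ≤ 4) = 1 − Σ_{j=0}^{4} e^(−μ) μ^j/j! ≈ 0.4102.

0.4102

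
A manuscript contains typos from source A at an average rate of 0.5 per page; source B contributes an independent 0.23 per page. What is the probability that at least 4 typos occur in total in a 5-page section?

0.4954

Independent Poisson processes superpose: combined rate λ = 0.5 + 0.23 = 0.73 per page.
Over the interval, μ = 0.73 × 5 = 3.65 (a 5-page section = 5 pages).
P(N ≥ 4) = 1 − P(N ≤ 3) ≈ 0.4954.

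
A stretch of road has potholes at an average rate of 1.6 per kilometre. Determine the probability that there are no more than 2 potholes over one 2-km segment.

0.3799

Over the interval, μ = 1.6 × 2 = 3.2 (a 2-km segment = 2 kilometres).
P(N ≤ 2) = Σ_{j=0}^{2} e^(−μ) μ^j/j! ≈ 0.3799.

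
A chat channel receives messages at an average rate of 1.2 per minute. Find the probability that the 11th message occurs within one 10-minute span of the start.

Over the interval, μ = 1.2 × 10 = 12 (a 10-minute span = 10 minutes).
The 11th arrival falls in the interval iff at least 11 events occur there: P(S_11 ≤ t) = P(N ≥ 11) = 1 − P(N ≤ 10) ≈ 0.6528.

0.6528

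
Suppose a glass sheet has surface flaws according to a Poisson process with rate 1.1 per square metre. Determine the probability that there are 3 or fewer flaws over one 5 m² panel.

0.2017

Over the interval, μ = 1.1 × 5 = 5.5 (a 5 m² panel = 5 square metres).
P(N ≤ 3) = Σ_{j=0}^{3} e^(−μ) μ^j/j! ≈ 0.2017.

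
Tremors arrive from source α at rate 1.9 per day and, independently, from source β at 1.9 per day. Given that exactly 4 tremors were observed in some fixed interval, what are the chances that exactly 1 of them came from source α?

Given the total, each event is independently from source α with probability p = λ_α/(λ_α+λ_β) = 1.9/3.8 = 0.5000.
So K ~ Binomial(4, 1.9/3.8): P(K = 1) = C(4,1) · (1.9/3.8)^1 · (1.9/3.8)^3 ≈ 0.2500.

0.2500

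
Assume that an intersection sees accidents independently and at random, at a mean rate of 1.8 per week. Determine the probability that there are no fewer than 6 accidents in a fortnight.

Over the interval, μ = 1.8 × 2 = 3.6 (a fortnight = 2 weeks).
P(N ≥ 6) = 1 − P(N ≤ 5) = 1 − Σ_{j=0}^{5} e^(−μ) μ^j/j! ≈ 0.1559.

0.1559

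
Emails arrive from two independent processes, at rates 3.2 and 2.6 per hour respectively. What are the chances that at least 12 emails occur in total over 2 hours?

0.4920

Independent Poisson processes superpose: combined rate λ = 3.2 + 2.6 = 5.8 per hour.
Over the interval, μ = 5.8 × 2 = 11.6 (2 hours).
P(N ≥ 12) = 1 − P(N ≤ 11) ≈ 0.4920.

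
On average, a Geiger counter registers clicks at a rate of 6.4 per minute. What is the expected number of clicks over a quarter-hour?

96

E[N] = λt = 6.4 × 15 = 96 (a quarter-hour = 15 minutes).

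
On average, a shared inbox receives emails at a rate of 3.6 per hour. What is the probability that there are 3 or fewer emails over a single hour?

0.5152

With mean μ = 3.6 per hour,
P(N ≤ 3) = Σ_{j=0}^{3} e^(−μ) μ^j/j! ≈ 0.5152.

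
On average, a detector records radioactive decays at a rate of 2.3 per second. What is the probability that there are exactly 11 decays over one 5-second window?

Over the interval, μ = 2.3 × 5 = 11.5 (a 5-second window = 5 seconds).
P(N = 11) = e^(−μ) μ^11/11! = e^(−11.5) · 11.5^11/39916800 ≈ 0.1181.

0.1181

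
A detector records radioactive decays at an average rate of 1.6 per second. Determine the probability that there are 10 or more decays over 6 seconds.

0.4911

Over the interval, μ = 1.6 × 6 = 9.6 (6 seconds).
P(N ≥ 10) = 1 − P(N ≤ 9) = 1 − Σ_{j=0}^{9} e^(−μ) μ^j/j! ≈ 0.4911.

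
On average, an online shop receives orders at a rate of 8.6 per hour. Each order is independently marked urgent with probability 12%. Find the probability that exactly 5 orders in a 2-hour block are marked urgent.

0.0396

Thinning: the orders that are marked urgent themselves form a Poisson process with rate 0.12 × 8.6 = 1.032 per hour.
Over the interval, μ = 1.032 × 2 = 2.064 (a 2-hour block = 2 hours).
P(N = 5) = e^(−2.064) · 2.064^5/5! ≈ 0.0396.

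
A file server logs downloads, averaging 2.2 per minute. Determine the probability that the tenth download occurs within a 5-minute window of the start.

0.6595

Over the interval, μ = 2.2 × 5 = 11 (a 5-minute window = 5 minutes).
The tenth arrival falls in the interval iff at least 10 events occur there: P(S_10 ≤ t) = P(N ≥ 10) = 1 − P(N ≤ 9) ≈ 0.6595.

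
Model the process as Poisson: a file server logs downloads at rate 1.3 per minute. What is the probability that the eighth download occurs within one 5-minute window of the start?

0.3272

Over the interval, μ = 1.3 × 5 = 6.5 (a 5-minute window = 5 minutes).
The eighth arrival falls in the interval iff at least 8 events occur there: P(S_8 ≤ t) = P(N ≥ 8) = 1 − P(N ≤ 7) ≈ 0.3272.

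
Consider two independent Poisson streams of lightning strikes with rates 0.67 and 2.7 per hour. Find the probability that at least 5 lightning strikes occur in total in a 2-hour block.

Independent Poisson processes superpose: combined rate λ = 0.67 + 2.7 = 3.37 per hour.
Over the interval, μ = 3.37 × 2 = 6.74 (a 2-hour block = 2 hours).
P(N ≥ 5) = 1 − P(N ≤ 4) ≈ 0.8019.

0.8019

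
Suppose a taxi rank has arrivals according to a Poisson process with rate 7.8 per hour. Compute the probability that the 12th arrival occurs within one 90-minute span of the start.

0.5037

Over the interval, μ = 7.8 × 1.5 = 11.7 (a 90-minute span = 1.5 hours).
The 12th arrival falls in the interval iff at least 12 events occur there: P(S_12 ≤ t) = P(N ≥ 12) = 1 − P(N ≤ 11) ≈ 0.5037.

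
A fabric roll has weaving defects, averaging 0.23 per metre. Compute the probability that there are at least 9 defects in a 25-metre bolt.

Over the interval, μ = 0.23 × 25 = 5.75 (a 25-metre bolt = 25 metres).
P(N ≥ 9) = 1 − P(N ≤ 8) = 1 − Σ_{j=0}^{8} e^(−μ) μ^j/j! ≈ 0.1281.

0.1281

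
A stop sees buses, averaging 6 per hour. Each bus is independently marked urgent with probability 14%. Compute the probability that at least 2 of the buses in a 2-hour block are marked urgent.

0.5005

Thinning: the buses that are marked urgent themselves form a Poisson process with rate 0.14 × 6 = 0.84 per hour.
Over the interval, μ = 0.84 × 2 = 1.68 (a 2-hour block = 2 hours).
P(N ≥ 2) = 1 − P(N ≤ 1) ≈ 0.5005.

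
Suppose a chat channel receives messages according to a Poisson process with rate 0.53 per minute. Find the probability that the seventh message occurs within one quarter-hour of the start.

Over the interval, μ = 0.53 × 15 = 7.95 (a quarter-hour = 15 minutes).
The seventh arrival falls in the interval iff at least 7 events occur there: P(S_7 ≤ t) = P(N ≥ 7) = 1 − P(N ≤ 6) ≈ 0.6805.

0.6805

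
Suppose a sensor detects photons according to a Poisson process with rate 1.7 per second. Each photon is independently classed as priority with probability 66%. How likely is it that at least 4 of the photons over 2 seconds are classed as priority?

0.1894

Thinning: the photons that are classed as priority themselves form a Poisson process with rate 0.66 × 1.7 = 1.122 per second.
Over the interval, μ = 1.122 × 2 = 2.244 (2 seconds).
P(N ≥ 4) = 1 − P(N ≤ 3) ≈ 0.1894.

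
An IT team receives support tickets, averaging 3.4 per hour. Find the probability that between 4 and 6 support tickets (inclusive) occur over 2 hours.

Over the interval, μ = 3.4 × 2 = 6.8 (2 hours).
P(4 ≤ N ≤ 6) = Σ_{j=4}^{6} e^(−6.8) · 6.8^j/j! ≈ 0.3871.

0.3871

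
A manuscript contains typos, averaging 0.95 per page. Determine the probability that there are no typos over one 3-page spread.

0.0578

Over the interval, μ = 0.95 × 3 = 2.85 (a 3-page spread = 3 pages).
P(N = 0) = e^(−μ) μ^0/0! = e^(−2.85) · 2.85^0/1 ≈ 0.0578.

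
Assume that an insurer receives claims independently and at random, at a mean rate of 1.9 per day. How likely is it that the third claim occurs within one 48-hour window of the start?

0.7311

Over the interval, μ = 1.9 × 2 = 3.8 (a 48-hour window = 2 days).
The third arrival falls in the interval iff at least 3 events occur there: P(S_3 ≤ t) = P(N ≥ 3) = 1 − P(N ≤ 2) ≈ 0.7311.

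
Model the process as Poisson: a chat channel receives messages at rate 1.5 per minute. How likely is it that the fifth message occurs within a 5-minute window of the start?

Over the interval, μ = 1.5 × 5 = 7.5 (a 5-minute window = 5 minutes).
The fifth arrival falls in the interval iff at least 5 events occur there: P(S_5 ≤ t) = P(N ≥ 5) = 1 − P(N ≤ 4) ≈ 0.8679.

0.8679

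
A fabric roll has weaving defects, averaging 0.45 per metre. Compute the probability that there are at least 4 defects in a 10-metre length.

Over the interval, μ = 0.45 × 10 = 4.5 (a 10-metre length = 10 metres).
P(N ≥ 4) = 1 − P(N ≤ 3) = 1 − Σ_{j=0}^{3} e^(−μ) μ^j/j! ≈ 0.6577.

0.6577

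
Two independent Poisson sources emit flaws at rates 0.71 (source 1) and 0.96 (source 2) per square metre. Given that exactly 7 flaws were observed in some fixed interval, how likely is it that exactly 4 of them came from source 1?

Given the total, each event is independently from source 1 with probability p = λ_1/(λ_1+λ_2) = 0.71/1.67 ≈ 0.4251.
So K ~ Binomial(7, 0.71/1.67): P(K = 4) = C(7,4) · (0.71/1.67)^4 · (0.96/1.67)^3 ≈ 0.2172.

0.2172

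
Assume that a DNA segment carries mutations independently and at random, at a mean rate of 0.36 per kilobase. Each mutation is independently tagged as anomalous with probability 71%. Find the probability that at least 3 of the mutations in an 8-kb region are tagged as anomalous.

0.3354

Thinning: the mutations that are tagged as anomalous themselves form a Poisson process with rate 0.71 × 0.36 = 0.2556 per kilobase.
Over the interval, μ = 0.2556 × 8 = 2.0448 (an 8-kb region = 8 kilobases).
P(N ≥ 3) = 1 − P(N ≤ 2) ≈ 0.3354.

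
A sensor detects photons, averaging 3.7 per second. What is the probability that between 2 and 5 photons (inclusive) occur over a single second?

With mean μ = 3.7 per second,
P(2 ≤ N ≤ 5) = Σ_{j=2}^{5} e^(−3.7) · 3.7^j/j! ≈ 0.7139.

0.7139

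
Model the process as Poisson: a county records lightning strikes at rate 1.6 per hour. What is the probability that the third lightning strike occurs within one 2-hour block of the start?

Over the interval, μ = 1.6 × 2 = 3.2 (a 2-hour block = 2 hours).
The third arrival falls in the interval iff at least 3 events occur there: P(S_3 ≤ t) = P(N ≥ 3) = 1 − P(N ≤ 2) ≈ 0.6201.

0.6201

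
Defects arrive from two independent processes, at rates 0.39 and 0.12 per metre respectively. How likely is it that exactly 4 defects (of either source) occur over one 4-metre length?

Independent Poisson processes superpose: combined rate λ = 0.39 + 0.12 = 0.51 per metre.
Over the interval, μ = 0.51 × 4 = 2.04 (a 4-metre length = 4 metres).
P(N = 4) = e^(−2.04) · 2.04^4/4! ≈ 0.0938.

0.0938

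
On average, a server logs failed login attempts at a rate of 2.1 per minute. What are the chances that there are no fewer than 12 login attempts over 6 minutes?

0.6050

Over the interval, μ = 2.1 × 6 = 12.6 (6 minutes).
P(N ≥ 12) = 1 − P(N ≤ 11) = 1 − Σ_{j=0}^{11} e^(−μ) μ^j/j! ≈ 0.6050.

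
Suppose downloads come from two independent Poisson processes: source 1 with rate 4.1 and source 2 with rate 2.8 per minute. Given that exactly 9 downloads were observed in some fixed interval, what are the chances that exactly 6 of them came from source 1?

0.2471

Given the total, each event is independently from source 1 with probability p = λ_1/(λ_1+λ_2) = 4.1/6.9 ≈ 0.5942.
So K ~ Binomial(9, 4.1/6.9): P(K = 6) = C(9,6) · (4.1/6.9)^6 · (2.8/6.9)^3 ≈ 0.2471.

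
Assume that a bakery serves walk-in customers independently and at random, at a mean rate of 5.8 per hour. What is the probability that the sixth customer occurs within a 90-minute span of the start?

0.8648

Over the interval, μ = 5.8 × 1.5 = 8.7 (a 90-minute span = 1.5 hours).
The sixth arrival falls in the interval iff at least 6 events occur there: P(S_6 ≤ t) = P(N ≥ 6) = 1 − P(N ≤ 5) ≈ 0.8648.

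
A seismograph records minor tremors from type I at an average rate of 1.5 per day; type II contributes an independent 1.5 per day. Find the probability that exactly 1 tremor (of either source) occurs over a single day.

0.1494

Independent Poisson processes superpose: combined rate λ = 1.5 + 1.5 = 3 per day.
So μ = 3.
P(N = 1) = e^(−3) · 3^1/1! ≈ 0.1494.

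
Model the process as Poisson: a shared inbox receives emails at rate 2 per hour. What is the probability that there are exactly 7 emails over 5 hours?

0.0901

Over the interval, μ = 2 × 5 = 10 (5 hours).
P(N = 7) = e^(−μ) μ^7/7! = e^(−10) · 10^7/5040 ≈ 0.0901.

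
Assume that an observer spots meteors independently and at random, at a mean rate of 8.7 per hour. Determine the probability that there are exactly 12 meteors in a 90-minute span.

Over the interval, μ = 8.7 × 1.5 = 13.05 (a 90-minute span = 1.5 hours).
P(N = 12) = e^(−μ) μ^12/12! = e^(−13.05) · 13.05^12/479001600 ≈ 0.1095.

0.1095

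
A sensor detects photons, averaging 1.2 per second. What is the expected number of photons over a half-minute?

E[N] = λt = 1.2 × 30 = 36 (a half-minute = 30 seconds).

36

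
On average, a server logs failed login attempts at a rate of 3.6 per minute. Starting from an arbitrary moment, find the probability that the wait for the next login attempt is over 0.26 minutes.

0.3922

The wait for the next event is exponential with rate λ = 3.6 per minute.
P(T > 0.26) = e^(−λt) = e^(−3.6 × 0.26) = e^(−0.936) ≈ 0.3922.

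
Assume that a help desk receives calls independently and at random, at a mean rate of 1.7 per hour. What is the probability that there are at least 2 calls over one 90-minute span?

Over the interval, μ = 1.7 × 1.5 = 2.55 (a 90-minute span = 1.5 hours).
P(N ≥ 2) = 1 − P(N ≤ 1) = 1 − Σ_{j=0}^{1} e^(−μ) μ^j/j! ≈ 0.7228.

0.7228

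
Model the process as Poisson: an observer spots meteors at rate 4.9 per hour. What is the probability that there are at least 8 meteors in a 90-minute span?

0.4533

Over the interval, μ = 4.9 × 1.5 = 7.35 (a 90-minute span = 1.5 hours).
P(N ≥ 8) = 1 − P(N ≤ 7) = 1 − Σ_{j=0}^{7} e^(−μ) μ^j/j! ≈ 0.4533.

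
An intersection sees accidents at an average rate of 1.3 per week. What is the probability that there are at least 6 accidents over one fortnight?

0.0490

Over the interval, μ = 1.3 × 2 = 2.6 (a fortnight = 2 weeks).
P(N ≥ 6) = 1 − P(N ≤ 5) = 1 − Σ_{j=0}^{5} e^(−μ) μ^j/j! ≈ 0.0490.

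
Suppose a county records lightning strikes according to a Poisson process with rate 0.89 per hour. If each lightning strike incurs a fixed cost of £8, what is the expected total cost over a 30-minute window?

£3.56

E[N] = 0.89 × 0.5 = 0.445 (a 30-minute window = 0.5 hours); E[cost] = 0.445 × £8 = £3.56.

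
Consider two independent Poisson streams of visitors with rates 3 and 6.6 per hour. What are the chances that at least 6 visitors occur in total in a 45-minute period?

0.7241

Independent Poisson processes superpose: combined rate λ = 3 + 6.6 = 9.6 per hour.
Over the interval, μ = 9.6 × 0.75 = 7.2 (a 45-minute period = 0.75 hours).
P(N ≥ 6) = 1 − P(N ≤ 5) ≈ 0.7241.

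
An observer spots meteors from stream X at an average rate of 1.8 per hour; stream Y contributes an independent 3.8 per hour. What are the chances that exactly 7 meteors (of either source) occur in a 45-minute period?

Independent Poisson processes superpose: combined rate λ = 1.8 + 3.8 = 5.6 per hour.
Over the interval, μ = 5.6 × 0.75 = 4.2 (a 45-minute period = 0.75 hours).
P(N = 7) = e^(−4.2) · 4.2^7/7! ≈ 0.0686.

0.0686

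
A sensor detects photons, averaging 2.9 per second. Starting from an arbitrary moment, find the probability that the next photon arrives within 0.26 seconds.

0.5295

Inter-arrival times are exponential with rate λ = 2.9 per second.
P(T ≤ 0.26) = 1 − e^(−λt) = 1 − e^(−2.9 × 0.26) = 1 − e^(−0.754) ≈ 0.5295.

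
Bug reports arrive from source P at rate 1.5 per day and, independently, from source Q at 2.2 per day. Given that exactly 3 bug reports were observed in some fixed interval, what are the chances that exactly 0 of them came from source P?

Given the total, each event is independently from source P with probability p = λ_P/(λ_P+λ_Q) = 1.5/3.7 ≈ 0.4054.
So K ~ Binomial(3, 1.5/3.7): P(K = 0) = C(3,0) · (1.5/3.7)^0 · (2.2/3.7)^3 ≈ 0.2102.

0.2102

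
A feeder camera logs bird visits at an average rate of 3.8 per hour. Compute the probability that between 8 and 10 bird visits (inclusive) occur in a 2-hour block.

0.3435

Over the interval, μ = 3.8 × 2 = 7.6 (a 2-hour block = 2 hours).
P(8 ≤ N ≤ 10) = Σ_{j=8}^{10} e^(−7.6) · 7.6^j/j! ≈ 0.3435.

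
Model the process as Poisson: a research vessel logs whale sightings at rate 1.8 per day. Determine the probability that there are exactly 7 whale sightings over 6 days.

Over the interval, μ = 1.8 × 6 = 10.8 (6 days).
P(N = 7) = e^(−μ) μ^7/7! = e^(−10.8) · 10.8^7/5040 ≈ 0.0694.

0.0694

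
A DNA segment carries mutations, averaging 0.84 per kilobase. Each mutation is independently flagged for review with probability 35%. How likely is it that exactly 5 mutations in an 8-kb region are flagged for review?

Thinning: the mutations that are flagged for review themselves form a Poisson process with rate 0.35 × 0.84 = 0.294 per kilobase.
Over the interval, μ = 0.294 × 8 = 2.352 (an 8-kb region = 8 kilobases).
P(N = 5) = e^(−2.352) · 2.352^5/5! ≈ 0.0571.

0.0571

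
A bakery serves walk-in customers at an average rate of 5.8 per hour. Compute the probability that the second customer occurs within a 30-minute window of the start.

Over the interval, μ = 5.8 × 0.5 = 2.9 (a 30-minute window = 0.5 hours).
The second arrival falls in the interval iff at least 2 events occur there: P(S_2 ≤ t) = P(N ≥ 2) = 1 − P(N ≤ 1) ≈ 0.7854.

0.7854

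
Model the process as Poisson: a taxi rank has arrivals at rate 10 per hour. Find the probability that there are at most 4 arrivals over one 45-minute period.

0.1321

Over the interval, μ = 10 × 0.75 = 7.5 (a 45-minute period = 0.75 hours).
P(N ≤ 4) = Σ_{j=0}^{4} e^(−μ) μ^j/j! ≈ 0.1321.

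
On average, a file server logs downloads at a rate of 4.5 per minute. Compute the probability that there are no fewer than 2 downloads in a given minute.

0.9389

With mean μ = 4.5 per minute,
P(N ≥ 2) = 1 − P(N ≤ 1) = 1 − Σ_{j=0}^{1} e^(−μ) μ^j/j! ≈ 0.9389.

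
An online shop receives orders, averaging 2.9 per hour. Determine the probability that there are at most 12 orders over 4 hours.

Over the interval, μ = 2.9 × 4 = 11.6 (4 hours).
P(N ≤ 12) = Σ_{j=0}^{12} e^(−μ) μ^j/j! ≈ 0.6216.

0.6216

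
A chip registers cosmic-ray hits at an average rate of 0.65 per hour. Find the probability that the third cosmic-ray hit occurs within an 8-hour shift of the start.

0.8912

Over the interval, μ = 0.65 × 8 = 5.2 (an 8-hour shift = 8 hours).
The third arrival falls in the interval iff at least 3 events occur there: P(S_3 ≤ t) = P(N ≥ 3) = 1 − P(N ≤ 2) ≈ 0.8912.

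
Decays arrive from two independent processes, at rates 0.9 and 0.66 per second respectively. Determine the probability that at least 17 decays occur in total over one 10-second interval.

Independent Poisson processes superpose: combined rate λ = 0.9 + 0.66 = 1.56 per second.
Over the interval, μ = 1.56 × 10 = 15.6 (a 10-second interval = 10 seconds).
P(N ≥ 17) = 1 − P(N ≤ 16) ≈ 0.3944.

0.3944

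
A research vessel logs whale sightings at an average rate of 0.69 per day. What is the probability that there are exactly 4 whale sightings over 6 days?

Over the interval, μ = 0.69 × 6 = 4.14 (6 days).
P(N = 4) = e^(−μ) μ^4/4! = e^(−4.14) · 4.14^4/24 ≈ 0.1949.

0.1949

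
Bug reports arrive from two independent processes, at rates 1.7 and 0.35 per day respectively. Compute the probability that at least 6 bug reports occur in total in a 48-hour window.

0.2307

Independent Poisson processes superpose: combined rate λ = 1.7 + 0.35 = 2.05 per day.
Over the interval, μ = 2.05 × 2 = 4.1 (a 48-hour window = 2 days).
P(N ≥ 6) = 1 − P(N ≤ 5) ≈ 0.2307.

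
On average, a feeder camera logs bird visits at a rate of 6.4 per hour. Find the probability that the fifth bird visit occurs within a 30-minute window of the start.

Over the interval, μ = 6.4 × 0.5 = 3.2 (a 30-minute window = 0.5 hours).
The fifth arrival falls in the interval iff at least 5 events occur there: P(S_5 ≤ t) = P(N ≥ 5) = 1 − P(N ≤ 4) ≈ 0.2194.

0.2194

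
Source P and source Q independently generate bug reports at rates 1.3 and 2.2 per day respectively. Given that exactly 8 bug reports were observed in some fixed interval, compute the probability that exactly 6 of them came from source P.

0.0290

Given the total, each event is independently from source P with probability p = λ_P/(λ_P+λ_Q) = 1.3/3.5 ≈ 0.3714.
So K ~ Binomial(8, 1.3/3.5): P(K = 6) = C(8,6) · (1.3/3.5)^6 · (2.2/3.5)^2 ≈ 0.0290.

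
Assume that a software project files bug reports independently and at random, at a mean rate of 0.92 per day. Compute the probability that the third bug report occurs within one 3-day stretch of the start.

0.5210

Over the interval, μ = 0.92 × 3 = 2.76 (a 3-day stretch = 3 days).
The third arrival falls in the interval iff at least 3 events occur there: P(S_3 ≤ t) = P(N ≥ 3) = 1 − P(N ≤ 2) ≈ 0.5210.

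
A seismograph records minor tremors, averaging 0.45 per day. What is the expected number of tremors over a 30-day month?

E[N] = λt = 0.45 × 30 = 13.5 (a 30-day month = 30 days).

13.5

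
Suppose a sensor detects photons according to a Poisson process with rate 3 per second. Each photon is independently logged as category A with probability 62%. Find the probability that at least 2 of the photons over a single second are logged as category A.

Thinning: the photons that are logged as category A themselves form a Poisson process with rate 0.62 × 3 = 1.86 per second.
So μ = 1.86.
P(N ≥ 2) = 1 − P(N ≤ 1) ≈ 0.5548.

0.5548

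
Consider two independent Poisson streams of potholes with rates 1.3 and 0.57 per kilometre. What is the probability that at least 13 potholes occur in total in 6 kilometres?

0.3356

Independent Poisson processes superpose: combined rate λ = 1.3 + 0.57 = 1.87 per kilometre.
Over the interval, μ = 1.87 × 6 = 11.22 (6 kilometres).
P(N ≥ 13) = 1 − P(N ≤ 12) ≈ 0.3356.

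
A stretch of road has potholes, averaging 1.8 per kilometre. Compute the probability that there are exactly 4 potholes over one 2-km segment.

Over the interval, μ = 1.8 × 2 = 3.6 (a 2-km segment = 2 kilometres).
P(N = 4) = e^(−μ) μ^4/4! = e^(−3.6) · 3.6^4/24 ≈ 0.1912.

0.1912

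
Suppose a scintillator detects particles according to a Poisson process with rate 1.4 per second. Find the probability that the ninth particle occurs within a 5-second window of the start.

Over the interval, μ = 1.4 × 5 = 7 (a 5-second window = 5 seconds).
The ninth arrival falls in the interval iff at least 9 events occur there: P(S_9 ≤ t) = P(N ≥ 9) = 1 − P(N ≤ 8) ≈ 0.2709.

0.2709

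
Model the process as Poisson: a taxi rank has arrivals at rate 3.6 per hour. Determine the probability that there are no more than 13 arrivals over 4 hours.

Over the interval, μ = 3.6 × 4 = 14.4 (4 hours).
P(N ≤ 13) = Σ_{j=0}^{13} e^(−μ) μ^j/j! ≈ 0.4227.

0.4227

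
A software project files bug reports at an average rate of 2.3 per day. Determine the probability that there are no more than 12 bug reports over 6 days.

0.3784

Over the interval, μ = 2.3 × 6 = 13.8 (6 days).
P(N ≤ 12) = Σ_{j=0}^{12} e^(−μ) μ^j/j! ≈ 0.3784.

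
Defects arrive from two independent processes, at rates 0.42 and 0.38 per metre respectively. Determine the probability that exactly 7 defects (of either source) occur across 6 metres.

Independent Poisson processes superpose: combined rate λ = 0.42 + 0.38 = 0.8 per metre.
Over the interval, μ = 0.8 × 6 = 4.8 (6 metres).
P(N = 7) = e^(−4.8) · 4.8^7/7! ≈ 0.0959.

0.0959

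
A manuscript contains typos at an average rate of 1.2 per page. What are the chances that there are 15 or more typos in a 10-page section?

0.2280

Over the interval, μ = 1.2 × 10 = 12 (a 10-page section = 10 pages).
P(N ≥ 15) = 1 − P(N ≤ 14) = 1 − Σ_{j=0}^{14} e^(−μ) μ^j/j! ≈ 0.2280.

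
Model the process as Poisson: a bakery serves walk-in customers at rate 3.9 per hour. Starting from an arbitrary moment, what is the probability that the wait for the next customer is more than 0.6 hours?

0.0963

The wait for the next event is exponential with rate λ = 3.9 per hour.
P(T > 0.6) = e^(−λt) = e^(−3.9 × 0.6) = e^(−2.34) ≈ 0.0963.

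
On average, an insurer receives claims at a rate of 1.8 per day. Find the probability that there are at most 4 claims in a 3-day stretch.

0.3733

Over the interval, μ = 1.8 × 3 = 5.4 (a 3-day stretch = 3 days).
P(N ≤ 4) = Σ_{j=0}^{4} e^(−μ) μ^j/j! ≈ 0.3733.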